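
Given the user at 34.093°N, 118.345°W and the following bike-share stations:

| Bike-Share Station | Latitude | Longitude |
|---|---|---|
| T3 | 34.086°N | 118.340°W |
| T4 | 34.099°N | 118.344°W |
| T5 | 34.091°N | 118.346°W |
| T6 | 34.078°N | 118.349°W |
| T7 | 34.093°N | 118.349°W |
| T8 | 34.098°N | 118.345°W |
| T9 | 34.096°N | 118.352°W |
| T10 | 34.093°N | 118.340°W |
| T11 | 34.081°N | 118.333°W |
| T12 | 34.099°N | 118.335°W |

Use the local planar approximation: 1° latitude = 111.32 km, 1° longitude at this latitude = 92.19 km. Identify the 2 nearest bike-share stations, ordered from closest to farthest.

T5, T7

Distances from 34.093°N, 118.345°W:
T3: 0.905 km
T4: 0.674 km
T5: 0.241 km
T6: 1.710 km
T7: 0.369 km
T8: 0.557 km
T9: 0.727 km
T10: 0.461 km
T11: 1.734 km
T12: 1.138 km
Sorted: T5 (0.241 km) < T7 (0.369 km) < T10 (0.461 km) < T8 (0.557 km) < …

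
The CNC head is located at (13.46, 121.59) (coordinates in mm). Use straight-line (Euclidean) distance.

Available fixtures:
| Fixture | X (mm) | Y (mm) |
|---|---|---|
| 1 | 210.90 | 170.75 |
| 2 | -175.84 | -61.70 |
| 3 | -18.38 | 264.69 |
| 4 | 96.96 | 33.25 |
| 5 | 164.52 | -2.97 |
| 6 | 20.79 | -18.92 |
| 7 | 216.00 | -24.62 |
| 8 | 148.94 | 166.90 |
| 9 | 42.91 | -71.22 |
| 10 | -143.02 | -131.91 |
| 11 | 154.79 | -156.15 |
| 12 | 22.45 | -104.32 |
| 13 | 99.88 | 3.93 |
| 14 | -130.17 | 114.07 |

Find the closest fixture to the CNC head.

4

Distances from (13.46, 121.59):
1: √((197.44)² + (49.16)²) = √(38982.5536 + 2416.7056) = 203.47 mm
2: √((-189.30)² + (-183.29)²) = √(35834.4900 + 33595.2241) = 263.50 mm
3: √((-31.84)² + (143.10)²) = √(1013.7856 + 20477.6100) = 146.60 mm
4: √((83.50)² + (-88.34)²) = √(6972.2500 + 7803.9556) = 121.56 mm
5: √((151.06)² + (-124.56)²) = √(22819.1236 + 15515.1936) = 195.79 mm
6: √((7.33)² + (-140.51)²) = √(53.7289 + 19743.0601) = 140.70 mm
7: √((202.54)² + (-146.21)²) = √(41022.4516 + 21377.3641) = 249.80 mm
8: √((135.48)² + (45.31)²) = √(18354.8304 + 2052.9961) = 142.86 mm
9: √((29.45)² + (-192.81)²) = √(867.3025 + 37175.6961) = 195.05 mm
10: √((-156.48)² + (-253.50)²) = √(24485.9904 + 64262.2500) = 297.91 mm
11: √((141.33)² + (-277.74)²) = √(19974.1689 + 77139.5076) = 311.63 mm
12: √((8.99)² + (-225.91)²) = √(80.8201 + 51035.3281) = 226.09 mm
13: √((86.42)² + (-117.66)²) = √(7468.4164 + 13843.8756) = 145.99 mm
14: √((-143.63)² + (-7.52)²) = √(20629.5769 + 56.5504) = 143.83 mm
Minimum: 4 at 121.56 mm.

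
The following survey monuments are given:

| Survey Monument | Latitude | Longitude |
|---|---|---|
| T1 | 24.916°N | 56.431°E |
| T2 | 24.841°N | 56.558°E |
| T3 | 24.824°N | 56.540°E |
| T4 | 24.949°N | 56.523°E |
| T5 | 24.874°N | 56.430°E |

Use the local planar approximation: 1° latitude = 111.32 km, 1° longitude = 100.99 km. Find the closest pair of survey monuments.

Pairwise distances:
T1–T2: √((-0.075·111.32)² + (0.127·100.99)²) = √(69.70580 + 164.49935) = 15.304 km
T1–T3: √((-0.092·111.32)² + (0.109·100.99)²) = √(104.88709 + 121.17408) = 15.035 km
T1–T4: √((0.033·111.32)² + (0.092·100.99)²) = √(13.49504 + 86.32417) = 9.991 km
T1–T5: √((-0.042·111.32)² + (-0.001·100.99)²) = √(21.85974 + 0.01020) = 4.677 km
T2–T3: √((-0.017·111.32)² + (-0.018·100.99)²) = √(3.58133 + 3.30447) = 2.624 km
T2–T4: √((0.108·111.32)² + (-0.035·100.99)²) = √(144.54195 + 12.49375) = 12.531 km
T2–T5: √((0.033·111.32)² + (-0.128·100.99)²) = √(13.49504 + 167.10009) = 13.439 km
T3–T4: √((0.125·111.32)² + (-0.017·100.99)²) = √(193.62722 + 2.94751) = 14.021 km
T3–T5: √((0.050·111.32)² + (-0.110·100.99)²) = √(30.98036 + 123.40766) = 12.425 km
T4–T5: √((-0.075·111.32)² + (-0.093·100.99)²) = √(69.70580 + 88.21098) = 12.566 km
Closest pair: T2–T3 at 2.624 km.

T2 and T3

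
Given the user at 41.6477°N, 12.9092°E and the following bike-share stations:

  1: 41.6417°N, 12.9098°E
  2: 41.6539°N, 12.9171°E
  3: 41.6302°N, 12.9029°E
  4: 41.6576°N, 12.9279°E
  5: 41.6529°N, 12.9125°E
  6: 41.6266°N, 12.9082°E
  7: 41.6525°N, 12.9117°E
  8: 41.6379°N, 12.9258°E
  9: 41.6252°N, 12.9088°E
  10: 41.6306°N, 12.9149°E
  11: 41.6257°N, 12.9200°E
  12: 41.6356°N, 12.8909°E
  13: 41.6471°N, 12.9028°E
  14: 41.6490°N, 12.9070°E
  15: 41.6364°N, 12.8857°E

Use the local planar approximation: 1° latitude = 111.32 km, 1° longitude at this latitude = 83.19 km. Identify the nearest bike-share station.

Distances from 41.6477°N, 12.9092°E:
1: √((-0.0060·111.32)² + (0.0006·83.19)²) = √(0.446117 + 0.002491) = 0.6698 km
2: √((0.0062·111.32)² + (0.0079·83.19)²) = √(0.476354 + 0.431913) = 0.9530 km
3: √((-0.0175·111.32)² + (-0.0063·83.19)²) = √(3.795094 + 0.274678) = 2.0174 km
4: √((0.0099·111.32)² + (0.0187·83.19)²) = √(1.214554 + 2.420056) = 1.9065 km
5: √((0.0052·111.32)² + (0.0033·83.19)²) = √(0.335084 + 0.075365) = 0.6407 km
6: √((-0.0211·111.32)² + (-0.0010·83.19)²) = √(5.517106 + 0.006921) = 2.3503 km
7: √((0.0048·111.32)² + (0.0025·83.19)²) = √(0.285515 + 0.043254) = 0.5734 km
8: √((-0.0098·111.32)² + (0.0166·83.19)²) = √(1.190141 + 1.907034) = 1.7599 km
9: √((-0.0225·111.32)² + (-0.0004·83.19)²) = √(6.273522 + 0.001107) = 2.5049 km
10: √((-0.0171·111.32)² + (0.0057·83.19)²) = √(3.623586 + 0.224850) = 1.9617 km
11: √((-0.0220·111.32)² + (0.0108·83.19)²) = √(5.997797 + 0.807216) = 2.6086 km
12: √((-0.0121·111.32)² + (-0.0183·83.19)²) = √(1.814334 + 2.317632) = 2.0327 km
13: √((-0.0006·111.32)² + (-0.0064·83.19)²) = √(0.004461 + 0.283467) = 0.5366 km
14: √((0.0013·111.32)² + (-0.0022·83.19)²) = √(0.020943 + 0.033496) = 0.2333 km
15: √((-0.0113·111.32)² + (-0.0235·83.19)²) = √(1.582353 + 3.821888) = 2.3247 km
Minimum: 14 at 0.2333 km.

14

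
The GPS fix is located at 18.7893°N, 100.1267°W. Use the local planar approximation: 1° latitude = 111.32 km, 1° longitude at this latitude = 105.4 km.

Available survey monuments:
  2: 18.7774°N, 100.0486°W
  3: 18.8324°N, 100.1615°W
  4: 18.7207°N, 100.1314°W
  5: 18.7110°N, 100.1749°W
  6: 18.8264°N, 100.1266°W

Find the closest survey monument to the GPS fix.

6

Distances from 18.7893°N, 100.1267°W:
2: 8.3376 km
3: 6.0393 km
4: 7.6526 km
5: 10.0888 km
6: 4.1300 km
Minimum: 6 at 4.1300 km.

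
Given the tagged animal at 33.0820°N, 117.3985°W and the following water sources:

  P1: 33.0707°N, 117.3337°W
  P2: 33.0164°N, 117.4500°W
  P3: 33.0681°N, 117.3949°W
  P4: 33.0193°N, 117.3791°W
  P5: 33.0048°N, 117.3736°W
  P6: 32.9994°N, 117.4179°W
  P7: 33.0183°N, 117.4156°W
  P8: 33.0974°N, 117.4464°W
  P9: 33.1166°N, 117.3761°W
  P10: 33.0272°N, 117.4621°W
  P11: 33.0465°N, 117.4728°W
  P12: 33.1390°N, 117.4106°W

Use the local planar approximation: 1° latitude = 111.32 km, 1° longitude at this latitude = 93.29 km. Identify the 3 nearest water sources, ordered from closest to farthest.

Distances from 33.0820°N, 117.3985°W:
P1: √((-0.0113·111.32)² + (0.0648·93.29)²) = √(1.582353 + 36.544346) = 6.1747 km
P2: √((-0.0656·111.32)² + (-0.0515·93.29)²) = √(53.327850 + 23.082596) = 8.7413 km
P3: √((-0.0139·111.32)² + (0.0036·93.29)²) = √(2.394286 + 0.112791) = 1.5834 km
P4: √((-0.0627·111.32)² + (0.0194·93.29)²) = √(48.717105 + 3.275470) = 7.2106 km
P5: √((-0.0772·111.32)² + (0.0249·93.29)²) = √(73.855186 + 5.395962) = 8.9023 km
P6: √((-0.0826·111.32)² + (-0.0194·93.29)²) = √(84.548613 + 3.275470) = 9.3715 km
P7: √((-0.0637·111.32)² + (-0.0171·93.29)²) = √(50.283472 + 2.544851) = 7.2683 km
P8: √((0.0154·111.32)² + (-0.0479·93.29)²) = √(2.938920 + 19.968306) = 4.7861 km
P9: √((0.0346·111.32)² + (0.0224·93.29)²) = √(14.835377 + 4.366829) = 4.3820 km
P10: √((-0.0548·111.32)² + (-0.0636·93.29)²) = √(37.214099 + 35.203384) = 8.5098 km
P11: √((-0.0355·111.32)² + (-0.0743·93.29)²) = √(15.617197 + 48.044958) = 7.9789 km
P12: √((0.0570·111.32)² + (-0.0121·93.29)²) = √(40.262071 + 1.274210) = 6.4449 km
Sorted: P3 (1.5834 km) < P9 (4.3820 km) < P8 (4.7861 km) < P1 (6.1747 km) < P12 (6.4449 km) < …

P3, P9, P8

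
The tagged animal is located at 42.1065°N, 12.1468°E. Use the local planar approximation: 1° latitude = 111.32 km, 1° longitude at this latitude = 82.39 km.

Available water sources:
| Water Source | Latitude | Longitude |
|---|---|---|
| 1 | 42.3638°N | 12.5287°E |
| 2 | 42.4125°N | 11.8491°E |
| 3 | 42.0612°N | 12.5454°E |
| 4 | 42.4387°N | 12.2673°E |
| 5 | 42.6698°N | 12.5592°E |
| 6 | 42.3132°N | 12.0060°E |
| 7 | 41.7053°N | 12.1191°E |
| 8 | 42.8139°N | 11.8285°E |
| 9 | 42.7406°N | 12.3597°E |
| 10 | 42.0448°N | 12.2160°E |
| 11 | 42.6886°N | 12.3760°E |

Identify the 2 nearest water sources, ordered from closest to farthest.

Distances from 42.1065°N, 12.1468°E:
1: √((0.2573·111.32)² + (0.3819·82.39)²) = √(820.400597 + 990.029926) = 42.5492 km
2: √((0.3060·111.32)² + (-0.2977·82.39)²) = √(1160.350646 + 601.598403) = 41.9756 km
3: √((-0.0453·111.32)² + (0.3986·82.39)²) = √(25.429791 + 1078.508555) = 33.2256 km
4: √((0.3322·111.32)² + (0.1205·82.39)²) = √(1367.557676 + 98.565085) = 38.2900 km
5: √((0.5633·111.32)² + (0.4124·82.39)²) = √(3932.112165 + 1154.479748) = 71.3203 km
6: √((0.2067·111.32)² + (-0.1408·82.39)²) = √(529.452921 + 134.571879) = 25.7687 km
7: √((-0.4012·111.32)² + (-0.0277·82.39)²) = √(1994.657085 + 5.208451) = 44.7199 km
8: √((0.7074·111.32)² + (-0.3183·82.39)²) = √(6201.210965 + 687.736831) = 82.9997 km
9: √((0.6341·111.32)² + (0.2129·82.39)²) = √(4982.667438 + 307.680752) = 72.7348 km
10: √((-0.0617·111.32)² + (0.0692·82.39)²) = √(47.175523 + 32.505825) = 8.9264 km
11: √((0.5821·111.32)² + (0.2292·82.39)²) = √(4198.958612 + 356.597449) = 67.4949 km
Sorted: 10 (8.9264 km) < 6 (25.7687 km) < 3 (33.2256 km) < 4 (38.2900 km) < …

10, 6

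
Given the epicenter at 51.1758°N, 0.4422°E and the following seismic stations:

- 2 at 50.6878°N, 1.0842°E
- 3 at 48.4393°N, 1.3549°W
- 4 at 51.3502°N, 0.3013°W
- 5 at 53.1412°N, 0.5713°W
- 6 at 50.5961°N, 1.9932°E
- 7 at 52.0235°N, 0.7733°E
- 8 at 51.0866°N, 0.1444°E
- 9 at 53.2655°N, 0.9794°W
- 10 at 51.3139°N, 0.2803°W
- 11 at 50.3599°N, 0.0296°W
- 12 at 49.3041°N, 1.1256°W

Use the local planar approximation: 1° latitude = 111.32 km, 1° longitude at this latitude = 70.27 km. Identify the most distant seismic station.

Distances from 51.1758°N, 0.4422°E:
2: √((-0.4880·111.32)² + (0.6420·70.27)²) = √(2951.114360 + 2035.213446) = 70.6139 km
3: √((-2.7365·111.32)² + (-1.7971·70.27)²) = √(92797.718795 + 15947.198330) = 329.7649 km
4: √((0.1744·111.32)² + (-0.7435·70.27)²) = √(376.911472 + 2729.617871) = 55.7362 km
5: √((1.9654·111.32)² + (-1.0135·70.27)²) = √(47868.332469 + 5072.095396) = 230.0879 km
6: √((-0.5797·111.32)² + (1.5510·70.27)²) = √(4164.405353 + 11878.551986) = 126.6608 km
7: √((0.8477·111.32)² + (0.3311·70.27)²) = √(8904.935162 + 541.325229) = 97.1919 km
8: √((-0.0892·111.32)² + (-0.2978·70.27)²) = √(98.599816 + 437.914468) = 23.1628 km
9: √((2.0897·111.32)² + (-1.4216·70.27)²) = √(54114.578586 + 9979.177251) = 253.1674 km
10: √((0.1381·111.32)² + (-0.7225·70.27)²) = √(236.338107 + 2577.600516) = 53.0466 km
11: √((-0.8159·111.32)² + (-0.4718·70.27)²) = √(8249.360096 + 1099.147003) = 96.6877 km
12: √((-1.8717·111.32)² + (-1.5678·70.27)²) = √(43412.907813 + 12137.275985) = 235.6909 km
Maximum: 3 at 329.7649 km.

3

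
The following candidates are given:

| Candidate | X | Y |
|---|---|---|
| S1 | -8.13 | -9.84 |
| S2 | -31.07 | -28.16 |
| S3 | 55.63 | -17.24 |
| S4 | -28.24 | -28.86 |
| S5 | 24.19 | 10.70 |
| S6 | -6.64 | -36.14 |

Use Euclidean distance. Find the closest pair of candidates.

S2 and S4

Pairwise distances:
S2–S4: 2.92
S4–S6: 22.79
S2–S6: 25.70
S1–S6: 26.34
S1–S4: 27.68
S1–S2: 29.36
S1–S5: 38.29
S3–S5: 42.06
S5–S6: 56.08
S1–S3: 64.19
S3–S6: 65.08
S4–S5: 65.68
S2–S5: 67.56
S3–S4: 84.67
S2–S3: 87.38
Closest pair: S2–S4 at 2.92.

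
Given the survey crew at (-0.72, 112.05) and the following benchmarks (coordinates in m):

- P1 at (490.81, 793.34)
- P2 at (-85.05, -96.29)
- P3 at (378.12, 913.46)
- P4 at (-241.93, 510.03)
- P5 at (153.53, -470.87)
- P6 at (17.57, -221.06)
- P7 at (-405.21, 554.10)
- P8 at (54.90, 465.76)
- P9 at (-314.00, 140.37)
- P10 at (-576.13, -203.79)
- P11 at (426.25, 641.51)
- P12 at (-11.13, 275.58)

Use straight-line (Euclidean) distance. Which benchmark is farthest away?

Distances from (-0.72, 112.05):
P1: √((491.53)² + (681.29)²) = √(241601.7409 + 464156.0641) = 840.09 m
P2: √((-84.33)² + (-208.34)²) = √(7111.5489 + 43405.5556) = 224.76 m
P3: √((378.84)² + (801.41)²) = √(143519.7456 + 642257.9881) = 886.44 m
P4: √((-241.21)² + (397.98)²) = √(58182.2641 + 158388.0804) = 465.37 m
P5: √((154.25)² + (-582.92)²) = √(23793.0625 + 339795.7264) = 602.98 m
P6: √((18.29)² + (-333.11)²) = √(334.5241 + 110962.2721) = 333.61 m
P7: √((-404.49)² + (442.05)²) = √(163612.1601 + 195408.2025) = 599.18 m
P8: √((55.62)² + (353.71)²) = √(3093.5844 + 125110.7641) = 358.06 m
P9: √((-313.28)² + (28.32)²) = √(98144.3584 + 802.0224) = 314.56 m
P10: √((-575.41)² + (-315.84)²) = √(331096.6681 + 99754.9056) = 656.39 m
P11: √((426.97)² + (529.46)²) = √(182303.3809 + 280327.8916) = 680.17 m
P12: √((-10.41)² + (163.53)²) = √(108.3681 + 26742.0609) = 163.86 m
Maximum: P3 at 886.44 m.

P3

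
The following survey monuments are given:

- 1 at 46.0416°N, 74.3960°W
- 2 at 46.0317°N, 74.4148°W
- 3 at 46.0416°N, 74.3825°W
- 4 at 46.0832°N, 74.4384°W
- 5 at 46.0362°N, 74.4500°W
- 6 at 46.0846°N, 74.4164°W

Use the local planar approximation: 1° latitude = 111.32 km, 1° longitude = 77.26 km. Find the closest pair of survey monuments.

Pairwise distances:
1–3: 1.0430 km
4–6: 1.7068 km
1–2: 1.8233 km
2–3: 2.7280 km
2–5: 2.7653 km
1–5: 4.2151 km
1–6: 5.0396 km
3–5: 5.2496 km
4–5: 5.3082 km
3–6: 5.4564 km
1–4: 5.6724 km
2–6: 5.8901 km
5–6: 5.9807 km
2–4: 6.0159 km
3–4: 6.3323 km
Closest pair: 1–3 at 1.0430 km.

1 and 3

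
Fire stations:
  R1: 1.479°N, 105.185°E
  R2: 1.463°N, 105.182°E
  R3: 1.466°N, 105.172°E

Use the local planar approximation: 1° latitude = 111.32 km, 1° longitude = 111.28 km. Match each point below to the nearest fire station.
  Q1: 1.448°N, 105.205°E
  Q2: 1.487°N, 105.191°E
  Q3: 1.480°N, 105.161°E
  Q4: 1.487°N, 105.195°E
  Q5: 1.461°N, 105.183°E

Q1→R2; Q2→R1; Q3→R3; Q4→R1; Q5→R2

Q1 at 1.448°N, 105.205°E:
  R1: 4.106 km
  R2: 3.056 km
  R3: 4.183 km
  → nearest: R2 (3.056 km)
Q2 at 1.487°N, 105.191°E:
  R1: 1.113 km
  R2: 2.853 km
  R3: 3.152 km
  → nearest: R1 (1.113 km)
Q3 at 1.480°N, 105.161°E:
  R1: 2.673 km
  R2: 3.007 km
  R3: 1.982 km
  → nearest: R3 (1.982 km)
Q4 at 1.487°N, 105.195°E:
  R1: 1.425 km
  R2: 3.038 km
  R3: 3.466 km
  → nearest: R1 (1.425 km)
Q5 at 1.461°N, 105.183°E:
  R1: 2.016 km
  R2: 0.249 km
  R3: 1.345 km
  → nearest: R2 (0.249 km)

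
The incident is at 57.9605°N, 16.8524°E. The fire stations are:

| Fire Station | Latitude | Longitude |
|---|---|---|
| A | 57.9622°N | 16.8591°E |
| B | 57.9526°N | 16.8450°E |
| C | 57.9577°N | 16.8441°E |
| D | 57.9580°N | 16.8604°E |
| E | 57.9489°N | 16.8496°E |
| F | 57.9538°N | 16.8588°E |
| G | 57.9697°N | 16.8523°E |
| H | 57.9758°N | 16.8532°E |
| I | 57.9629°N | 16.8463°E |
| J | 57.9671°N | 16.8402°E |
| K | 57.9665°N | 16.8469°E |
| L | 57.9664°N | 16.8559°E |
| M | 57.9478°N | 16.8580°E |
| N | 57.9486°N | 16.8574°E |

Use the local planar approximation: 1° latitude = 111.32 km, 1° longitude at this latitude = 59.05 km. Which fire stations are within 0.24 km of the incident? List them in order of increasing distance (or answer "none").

none

Distances from 57.9605°N, 16.8524°E:
A: √((0.0017·111.32)² + (0.0067·59.05)²) = √(0.035813 + 0.156527) = 0.4386 km
B: √((-0.0079·111.32)² + (-0.0074·59.05)²) = √(0.773394 + 0.190943) = 0.9820 km
C: √((-0.0028·111.32)² + (-0.0083·59.05)²) = √(0.097154 + 0.240213) = 0.5808 km
D: √((-0.0025·111.32)² + (0.0080·59.05)²) = √(0.077451 + 0.223162) = 0.5483 km
E: √((-0.0116·111.32)² + (-0.0028·59.05)²) = √(1.667487 + 0.027337) = 1.3019 km
F: √((-0.0067·111.32)² + (0.0064·59.05)²) = √(0.556283 + 0.142824) = 0.8361 km
G: √((0.0092·111.32)² + (-0.0001·59.05)²) = √(1.048871 + 0.000035) = 1.0242 km
H: √((0.0153·111.32)² + (0.0008·59.05)²) = √(2.900877 + 0.002232) = 1.7039 km
I: √((0.0024·111.32)² + (-0.0061·59.05)²) = √(0.071379 + 0.129748) = 0.4485 km
J: √((0.0066·111.32)² + (-0.0122·59.05)²) = √(0.539802 + 0.518991) = 1.0290 km
K: √((0.0060·111.32)² + (-0.0055·59.05)²) = √(0.446117 + 0.105479) = 0.7427 km
L: √((0.0059·111.32)² + (0.0035·59.05)²) = √(0.431370 + 0.042715) = 0.6885 km
M: √((-0.0127·111.32)² + (0.0056·59.05)²) = √(1.998729 + 0.109349) = 1.4519 km
N: √((-0.0119·111.32)² + (0.0050·59.05)²) = √(1.754851 + 0.087173) = 1.3572 km
Threshold 0.24 km: none within range.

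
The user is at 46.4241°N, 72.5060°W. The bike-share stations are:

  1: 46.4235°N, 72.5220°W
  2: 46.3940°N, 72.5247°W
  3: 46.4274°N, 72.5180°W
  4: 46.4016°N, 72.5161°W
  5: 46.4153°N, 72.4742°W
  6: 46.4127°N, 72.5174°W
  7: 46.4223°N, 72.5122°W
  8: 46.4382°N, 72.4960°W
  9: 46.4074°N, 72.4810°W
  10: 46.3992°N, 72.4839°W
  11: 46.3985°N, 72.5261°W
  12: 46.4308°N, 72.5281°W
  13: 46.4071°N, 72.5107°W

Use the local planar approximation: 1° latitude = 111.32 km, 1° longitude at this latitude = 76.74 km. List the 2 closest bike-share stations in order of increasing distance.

7, 3

Distances from 46.4241°N, 72.5060°W:
1: √((-0.0006·111.32)² + (-0.0160·76.74)²) = √(0.004461 + 1.507591) = 1.2297 km
2: √((-0.0301·111.32)² + (-0.0187·76.74)²) = √(11.227405 + 2.059334) = 3.6451 km
3: √((0.0033·111.32)² + (-0.0120·76.74)²) = √(0.134950 + 0.848020) = 0.9914 km
4: √((-0.0225·111.32)² + (-0.0101·76.74)²) = √(6.273522 + 0.600740) = 2.6219 km
5: √((-0.0088·111.32)² + (0.0318·76.74)²) = √(0.959648 + 5.955220) = 2.6296 km
6: √((-0.0114·111.32)² + (-0.0114·76.74)²) = √(1.610483 + 0.765338) = 1.5414 km
7: √((-0.0018·111.32)² + (-0.0062·76.74)²) = √(0.040151 + 0.226374) = 0.5163 km
8: √((0.0141·111.32)² + (0.0100·76.74)²) = √(2.463682 + 0.588903) = 1.7472 km
9: √((-0.0167·111.32)² + (0.0250·76.74)²) = √(3.456045 + 3.680642) = 2.6715 km
10: √((-0.0249·111.32)² + (0.0221·76.74)²) = √(7.683252 + 2.876260) = 3.2495 km
11: √((-0.0256·111.32)² + (-0.0201·76.74)²) = √(8.121314 + 2.379226) = 3.2405 km
12: √((0.0067·111.32)² + (-0.0221·76.74)²) = √(0.556283 + 2.876260) = 1.8527 km
13: √((-0.0170·111.32)² + (-0.0047·76.74)²) = √(3.581329 + 0.130089) = 1.9265 km
Sorted: 7 (0.5163 km) < 3 (0.9914 km) < 1 (1.2297 km) < 6 (1.5414 km) < …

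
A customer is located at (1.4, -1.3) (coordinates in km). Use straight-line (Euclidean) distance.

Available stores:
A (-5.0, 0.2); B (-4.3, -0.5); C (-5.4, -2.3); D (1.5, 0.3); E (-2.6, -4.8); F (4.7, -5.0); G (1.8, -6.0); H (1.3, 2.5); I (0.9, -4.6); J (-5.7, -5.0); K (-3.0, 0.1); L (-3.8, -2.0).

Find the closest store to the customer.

Distances from (1.4, -1.3):
A: √((-6.4)² + (1.5)²) = √(40.960 + 2.250) = 6.6 km
B: √((-5.7)² + (0.8)²) = √(32.490 + 0.640) = 5.8 km
C: √((-6.8)² + (-1.0)²) = √(46.240 + 1.000) = 6.9 km
D: √((0.1)² + (1.6)²) = √(0.010 + 2.560) = 1.6 km
E: √((-4.0)² + (-3.5)²) = √(16.000 + 12.250) = 5.3 km
F: √((3.3)² + (-3.7)²) = √(10.890 + 13.690) = 5.0 km
G: √((0.4)² + (-4.7)²) = √(0.160 + 22.090) = 4.7 km
H: √((-0.1)² + (3.8)²) = √(0.010 + 14.440) = 3.8 km
I: √((-0.5)² + (-3.3)²) = √(0.250 + 10.890) = 3.3 km
J: √((-7.1)² + (-3.7)²) = √(50.410 + 13.690) = 8.0 km
K: √((-4.4)² + (1.4)²) = √(19.360 + 1.960) = 4.6 km
L: √((-5.2)² + (-0.7)²) = √(27.040 + 0.490) = 5.2 km
Minimum: D at 1.6 km.

D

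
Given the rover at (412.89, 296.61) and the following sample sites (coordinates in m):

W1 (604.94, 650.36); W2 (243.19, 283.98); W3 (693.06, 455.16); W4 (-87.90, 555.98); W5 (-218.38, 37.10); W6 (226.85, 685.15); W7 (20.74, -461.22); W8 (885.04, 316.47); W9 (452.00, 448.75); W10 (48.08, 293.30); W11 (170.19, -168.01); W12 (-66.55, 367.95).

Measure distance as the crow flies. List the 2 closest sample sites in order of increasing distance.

W9, W2

Distances from (412.89, 296.61):
W1: √((192.05)² + (353.75)²) = √(36883.2025 + 125139.0625) = 402.52 m
W2: √((-169.70)² + (-12.63)²) = √(28798.0900 + 159.5169) = 170.17 m
W3: √((280.17)² + (158.55)²) = √(78495.2289 + 25138.1025) = 321.92 m
W4: √((-500.79)² + (259.37)²) = √(250790.6241 + 67272.7969) = 563.97 m
W5: √((-631.27)² + (-259.51)²) = √(398501.8129 + 67345.4401) = 682.53 m
W6: √((-186.04)² + (388.54)²) = √(34610.8816 + 150963.3316) = 430.78 m
W7: √((-392.15)² + (-757.83)²) = √(153781.6225 + 574306.3089) = 853.28 m
W8: √((472.15)² + (19.86)²) = √(222925.6225 + 394.4196) = 472.57 m
W9: √((39.11)² + (152.14)²) = √(1529.5921 + 23146.5796) = 157.09 m
W10: √((-364.81)² + (-3.31)²) = √(133086.3361 + 10.9561) = 364.83 m
W11: √((-242.70)² + (-464.62)²) = √(58903.2900 + 215871.7444) = 524.19 m
W12: √((-479.44)² + (71.34)²) = √(229862.7136 + 5089.3956) = 484.72 m
Sorted: W9 (157.09 m) < W2 (170.17 m) < W3 (321.92 m) < W10 (364.83 m) < …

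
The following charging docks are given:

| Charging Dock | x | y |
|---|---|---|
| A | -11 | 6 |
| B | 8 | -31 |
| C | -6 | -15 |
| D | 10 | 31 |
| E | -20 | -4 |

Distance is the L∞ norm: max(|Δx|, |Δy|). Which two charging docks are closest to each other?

Pairwise distances:
A–E: 10
C–E: 14
B–C: 16
A–C: 21
A–D: 25
B–E: 28
D–E: 35
A–B: 37
C–D: 46
B–D: 62
Closest pair: A–E at 10.

A and E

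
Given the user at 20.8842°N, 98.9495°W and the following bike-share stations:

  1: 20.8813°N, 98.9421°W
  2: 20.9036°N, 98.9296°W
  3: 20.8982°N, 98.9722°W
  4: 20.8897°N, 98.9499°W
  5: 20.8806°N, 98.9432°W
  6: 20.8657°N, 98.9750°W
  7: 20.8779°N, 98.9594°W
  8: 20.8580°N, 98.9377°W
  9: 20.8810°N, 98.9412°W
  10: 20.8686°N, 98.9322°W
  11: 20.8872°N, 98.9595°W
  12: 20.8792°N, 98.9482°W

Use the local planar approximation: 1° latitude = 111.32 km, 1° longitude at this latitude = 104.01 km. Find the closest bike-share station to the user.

Distances from 20.8842°N, 98.9495°W:
1: √((-0.0029·111.32)² + (0.0074·104.01)²) = √(0.104218 + 0.592398) = 0.8346 km
2: √((0.0194·111.32)² + (0.0199·104.01)²) = √(4.663907 + 4.284068) = 2.9913 km
3: √((0.0140·111.32)² + (-0.0227·104.01)²) = √(2.428860 + 5.574448) = 2.8290 km
4: √((0.0055·111.32)² + (-0.0004·104.01)²) = √(0.374862 + 0.001731) = 0.6137 km
5: √((-0.0036·111.32)² + (0.0063·104.01)²) = √(0.160602 + 0.429370) = 0.7681 km
6: √((-0.0185·111.32)² + (-0.0255·104.01)²) = √(4.241211 + 7.034457) = 3.3579 km
7: √((-0.0063·111.32)² + (-0.0099·104.01)²) = √(0.491844 + 1.060280) = 1.2458 km
8: √((-0.0262·111.32)² + (0.0118·104.01)²) = √(8.506462 + 1.506309) = 3.1643 km
9: √((-0.0032·111.32)² + (0.0083·104.01)²) = √(0.126896 + 0.745258) = 0.9339 km
10: √((-0.0156·111.32)² + (0.0173·104.01)²) = √(3.015752 + 3.237743) = 2.5007 km
11: √((0.0030·111.32)² + (-0.0100·104.01)²) = √(0.111529 + 1.081808) = 1.0924 km
12: √((-0.0050·111.32)² + (0.0013·104.01)²) = √(0.309804 + 0.018283) = 0.5728 km
Minimum: 12 at 0.5728 km.

12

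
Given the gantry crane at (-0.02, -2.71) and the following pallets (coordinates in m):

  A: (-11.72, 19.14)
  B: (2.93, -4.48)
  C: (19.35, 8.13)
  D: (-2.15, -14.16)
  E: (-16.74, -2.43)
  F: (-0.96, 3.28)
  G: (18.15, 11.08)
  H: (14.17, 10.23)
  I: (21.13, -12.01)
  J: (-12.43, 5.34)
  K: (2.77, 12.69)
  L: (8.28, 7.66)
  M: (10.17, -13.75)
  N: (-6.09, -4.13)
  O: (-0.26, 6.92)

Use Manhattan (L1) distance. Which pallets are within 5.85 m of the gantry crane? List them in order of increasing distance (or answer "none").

Distances from (-0.02, -2.71):
A: 33.55 m
B: 4.72 m
C: 30.21 m
D: 13.58 m
E: 17.00 m
F: 6.93 m
G: 31.96 m
H: 27.13 m
I: 30.45 m
J: 20.46 m
K: 18.19 m
L: 18.67 m
M: 21.23 m
N: 7.49 m
O: 9.87 m
Threshold 5.85 m: B (4.72 m) is within range.

B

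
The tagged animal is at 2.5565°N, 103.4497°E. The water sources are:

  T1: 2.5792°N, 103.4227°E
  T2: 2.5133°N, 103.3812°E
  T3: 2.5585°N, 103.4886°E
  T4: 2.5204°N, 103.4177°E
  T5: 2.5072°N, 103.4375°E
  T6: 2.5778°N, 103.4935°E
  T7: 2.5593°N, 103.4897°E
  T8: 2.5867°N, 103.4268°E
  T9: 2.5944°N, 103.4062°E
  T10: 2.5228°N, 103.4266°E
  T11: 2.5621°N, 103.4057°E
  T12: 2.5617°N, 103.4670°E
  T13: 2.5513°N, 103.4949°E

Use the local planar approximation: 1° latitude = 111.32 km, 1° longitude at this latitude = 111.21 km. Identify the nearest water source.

Distances from 2.5565°N, 103.4497°E:
T1: √((0.0227·111.32)² + (-0.0270·111.21)²) = √(6.385547 + 9.016027) = 3.9245 km
T2: √((-0.0432·111.32)² + (-0.0685·111.21)²) = √(23.126712 + 58.032172) = 9.0088 km
T3: √((0.0020·111.32)² + (0.0389·111.21)²) = √(0.049569 + 18.714873) = 4.3318 km
T4: √((-0.0361·111.32)² + (-0.0320·111.21)²) = √(16.149564 + 12.664488) = 5.3679 km
T5: √((-0.0493·111.32)² + (-0.0122·111.21)²) = √(30.118978 + 1.840803) = 5.6533 km
T6: √((0.0213·111.32)² + (0.0438·111.21)²) = √(5.622191 + 23.726622) = 5.4175 km
T7: √((0.0028·111.32)² + (0.0400·111.21)²) = √(0.097154 + 19.788263) = 4.4593 km
T8: √((0.0302·111.32)² + (-0.0229·111.21)²) = √(11.302130 + 6.485727) = 4.2176 km
T9: √((0.0379·111.32)² + (-0.0435·111.21)²) = √(17.800197 + 23.402712) = 6.4189 km
T10: √((-0.0337·111.32)² + (-0.0231·111.21)²) = √(14.073632 + 6.599509) = 4.5468 km
T11: √((0.0056·111.32)² + (-0.0440·111.21)²) = √(0.388618 + 23.943798) = 4.9328 km
T12: √((0.0052·111.32)² + (0.0173·111.21)²) = √(0.335084 + 3.701518) = 2.0091 km
T13: √((-0.0052·111.32)² + (0.0452·111.21)²) = √(0.335084 + 25.267632) = 5.0599 km
Minimum: T12 at 2.0091 km.

T12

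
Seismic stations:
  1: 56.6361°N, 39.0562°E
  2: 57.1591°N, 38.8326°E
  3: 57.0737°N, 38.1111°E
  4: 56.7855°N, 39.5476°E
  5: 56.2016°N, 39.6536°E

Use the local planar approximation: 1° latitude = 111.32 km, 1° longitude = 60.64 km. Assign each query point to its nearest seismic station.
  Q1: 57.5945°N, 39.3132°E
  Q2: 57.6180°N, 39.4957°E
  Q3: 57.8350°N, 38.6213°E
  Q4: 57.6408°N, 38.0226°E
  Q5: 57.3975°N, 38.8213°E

Q1→2; Q2→2; Q3→2; Q4→3; Q5→2

Q1 at 57.5945°N, 39.3132°E:
  1: √((-0.9584·111.32)² + (-0.2570·60.64)²) = √(11382.561498 + 242.876017) = 107.8213 km
  2: √((-0.4354·111.32)² + (-0.4806·60.64)²) = √(2349.217594 + 849.348488) = 56.5559 km
  3: √((-0.5208·111.32)² + (-1.2021·60.64)²) = √(3361.153498 + 5313.731177) = 93.1391 km
  4: √((-0.8090·111.32)² + (0.2344·60.64)²) = √(8110.421750 + 202.038251) = 91.1727 km
  5: √((-1.3929·111.32)² + (0.3404·60.64)²) = √(24042.868001 + 426.086219) = 156.4256 km
  → nearest: 2 (56.5559 km)
Q2 at 57.6180°N, 39.4957°E:
  1: √((-0.9819·111.32)² + (-0.4395·60.64)²) = √(11947.606635 + 710.290726) = 112.5073 km
  2: √((-0.4589·111.32)² + (-0.6631·60.64)²) = √(2609.651478 + 1616.874981) = 65.0117 km
  3: √((-0.5443·111.32)² + (-1.3846·60.64)²) = √(3671.326964 + 7049.641625) = 103.5421 km
  4: √((-0.8325·111.32)² + (0.0519·60.64)²) = √(8588.451741 + 9.904969) = 92.7273 km
  5: √((-1.4164·111.32)² + (0.1579·60.64)²) = √(24860.979274 + 91.681697) = 157.9641 km
  → nearest: 2 (65.0117 km)
Q3 at 57.8350°N, 38.6213°E:
  1: √((-1.1989·111.32)² + (0.4349·60.64)²) = √(17811.984795 + 695.500106) = 136.0422 km
  2: √((-0.6759·111.32)² + (0.2113·60.64)²) = √(5661.236372 + 164.178914) = 76.3244 km
  3: √((-0.7613·111.32)² + (-0.5102·60.64)²) = √(7182.209266 + 957.192515) = 90.2186 km
  4: √((-1.0495·111.32)² + (0.9263·60.64)²) = √(13649.328345 + 3155.162368) = 129.6321 km
  5: √((-1.6334·111.32)² + (1.0323·60.64)²) = √(33062.180902 + 3918.593736) = 192.3039 km
  → nearest: 2 (76.3244 km)
Q4 at 57.6408°N, 38.0226°E:
  1: √((-1.0047·111.32)² + (1.0336·60.64)²) = √(12508.902281 + 3928.469508) = 128.2083 km
  2: √((-0.4817·111.32)² + (0.8100·60.64)²) = √(2875.409399 + 2412.617219) = 72.7188 km
  3: √((-0.5671·111.32)² + (0.0885·60.64)²) = √(3985.342861 + 28.800825) = 63.3573 km
  4: √((-0.8553·111.32)² + (1.5250·60.64)²) = √(9065.324182 + 8551.810576) = 132.7296 km
  5: √((-1.4392·111.32)² + (1.6310·60.64)²) = √(25667.802916 + 9781.969567) = 188.2811 km
  → nearest: 3 (63.3573 km)
Q5 at 57.3975°N, 38.8213°E:
  1: √((-0.7614·111.32)² + (0.2349·60.64)²) = √(7184.096218 + 202.901108) = 85.9476 km
  2: √((-0.2384·111.32)² + (0.0113·60.64)²) = √(704.301961 + 0.469543) = 26.5475 km
  3: √((-0.3238·111.32)² + (-0.7102·60.64)²) = √(1299.272015 + 1854.725834) = 56.1605 km
  4: √((-0.6120·111.32)² + (0.7263·60.64)²) = √(4641.402583 + 1939.771051) = 81.1244 km
  5: √((-1.1959·111.32)² + (0.8323·60.64)²) = √(17722.954687 + 2547.288732) = 142.3736 km
  → nearest: 2 (26.5475 km)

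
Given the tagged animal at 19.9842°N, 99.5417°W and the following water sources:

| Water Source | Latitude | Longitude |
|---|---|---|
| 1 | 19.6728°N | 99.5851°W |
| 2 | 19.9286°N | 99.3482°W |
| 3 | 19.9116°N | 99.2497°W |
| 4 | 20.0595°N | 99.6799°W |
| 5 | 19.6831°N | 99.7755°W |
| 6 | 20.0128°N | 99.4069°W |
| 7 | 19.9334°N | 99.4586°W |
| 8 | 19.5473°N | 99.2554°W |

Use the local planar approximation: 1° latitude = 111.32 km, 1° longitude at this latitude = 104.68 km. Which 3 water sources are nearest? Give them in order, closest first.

7, 6, 4

Distances from 19.9842°N, 99.5417°W:
1: √((-0.3114·111.32)² + (-0.0434·104.68)²) = √(1201.665553 + 20.639867) = 34.9615 km
2: √((-0.0556·111.32)² + (0.1935·104.68)²) = √(38.308573 + 410.288521) = 21.1801 km
3: √((-0.0726·111.32)² + (0.2920·104.68)²) = √(65.316008 + 934.314590) = 31.6169 km
4: √((0.0753·111.32)² + (-0.1382·104.68)²) = √(70.264563 + 209.287608) = 16.7198 km
5: √((-0.3011·111.32)² + (-0.2338·104.68)²) = √(1123.486624 + 598.985682) = 41.5027 km
6: √((0.0286·111.32)² + (0.1348·104.68)²) = √(10.136277 + 199.116483) = 14.4656 km
7: √((-0.0508·111.32)² + (0.0831·104.68)²) = √(31.979658 + 75.671000) = 10.3755 km
8: √((-0.4369·111.32)² + (0.2863·104.68)²) = √(2365.432093 + 898.193947) = 57.1282 km
Sorted: 7 (10.3755 km) < 6 (14.4656 km) < 4 (16.7198 km) < 2 (21.1801 km) < 3 (31.6169 km) < …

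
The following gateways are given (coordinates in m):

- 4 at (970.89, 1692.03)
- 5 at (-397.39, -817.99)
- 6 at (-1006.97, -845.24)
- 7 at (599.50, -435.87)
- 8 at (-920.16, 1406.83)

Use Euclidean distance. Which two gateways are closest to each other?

Pairwise distances:
4–5: 2858.74 m
4–6: 3217.09 m
4–7: 2160.07 m
4–8: 1912.44 m
5–6: 610.19 m
5–7: 1067.62 m
5–8: 2285.41 m
6–7: 1657.81 m
6–8: 2253.74 m
7–8: 2388.50 m
Closest pair: 5–6 at 610.19 m.

5 and 6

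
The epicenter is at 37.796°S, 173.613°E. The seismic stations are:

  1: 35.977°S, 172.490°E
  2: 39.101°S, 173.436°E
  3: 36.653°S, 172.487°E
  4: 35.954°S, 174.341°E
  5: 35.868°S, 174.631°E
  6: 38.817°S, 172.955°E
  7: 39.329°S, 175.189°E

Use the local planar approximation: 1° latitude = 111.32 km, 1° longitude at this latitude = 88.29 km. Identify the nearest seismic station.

6

Distances from 37.796°S, 173.613°E:
1: √((1.819·111.32)² + (-1.123·88.29)²) = √(41002.63748 + 9830.65706) = 225.462 km
2: √((-1.305·111.32)² + (-0.177·88.29)²) = √(21104.12831 + 244.21344) = 146.111 km
3: √((1.143·111.32)² + (-1.126·88.29)²) = √(16189.70205 + 9883.25076) = 161.471 km
4: √((1.842·111.32)² + (0.728·88.29)²) = √(42046.09305 + 4131.29105) = 214.889 km
5: √((1.928·111.32)² + (1.018·88.29)²) = √(46063.87346 + 8078.27419) = 232.685 km
6: √((-1.021·111.32)² + (-0.658·88.29)²) = √(12918.07732 + 3375.00811) = 127.644 km
7: √((-1.533·111.32)² + (1.576·88.29)²) = √(29122.63754 + 19361.34216) = 220.191 km
Minimum: 6 at 127.644 km.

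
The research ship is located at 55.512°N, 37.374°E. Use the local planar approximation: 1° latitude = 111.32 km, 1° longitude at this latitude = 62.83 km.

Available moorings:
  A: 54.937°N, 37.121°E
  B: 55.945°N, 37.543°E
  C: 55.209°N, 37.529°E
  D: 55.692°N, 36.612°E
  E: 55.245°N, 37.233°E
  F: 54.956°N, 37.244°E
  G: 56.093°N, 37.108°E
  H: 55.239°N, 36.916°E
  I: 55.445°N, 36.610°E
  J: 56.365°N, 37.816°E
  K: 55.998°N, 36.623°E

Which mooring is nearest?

Distances from 55.512°N, 37.374°E:
A: √((-0.575·111.32)² + (-0.253·62.83)²) = √(4097.15208 + 252.68250) = 65.953 km
B: √((0.433·111.32)² + (0.169·62.83)²) = √(2323.39039 + 112.74766) = 49.357 km
C: √((-0.303·111.32)² + (0.155·62.83)²) = √(1137.71020 + 94.84130) = 35.108 km
D: √((0.180·111.32)² + (-0.762·62.83)²) = √(401.50541 + 2292.15542) = 51.900 km
E: √((-0.267·111.32)² + (-0.141·62.83)²) = √(883.42344 + 78.48241) = 31.015 km
F: √((-0.556·111.32)² + (-0.130·62.83)²) = √(3830.85733 + 66.71459) = 62.431 km
G: √((0.581·111.32)² + (-0.266·62.83)²) = √(4183.10398 + 279.31702) = 66.801 km
H: √((-0.273·111.32)² + (-0.458·62.83)²) = √(923.57398 + 828.06623) = 41.853 km
I: √((-0.067·111.32)² + (-0.764·62.83)²) = √(55.62833 + 2304.20352) = 48.578 km
J: √((0.853·111.32)² + (0.442·62.83)²) = √(9016.63434 + 771.22067) = 98.934 km
K: √((0.486·111.32)² + (-0.751·62.83)²) = √(2926.97447 + 2226.45537) = 71.787 km
Minimum: E at 31.015 km.

E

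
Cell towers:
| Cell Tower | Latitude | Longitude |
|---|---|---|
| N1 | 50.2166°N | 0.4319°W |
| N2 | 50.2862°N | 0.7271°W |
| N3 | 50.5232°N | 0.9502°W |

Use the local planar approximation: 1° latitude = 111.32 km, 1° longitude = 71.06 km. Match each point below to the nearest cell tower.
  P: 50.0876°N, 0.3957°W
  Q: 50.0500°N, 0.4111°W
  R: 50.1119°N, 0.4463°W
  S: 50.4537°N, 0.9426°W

P at 50.0876°N, 0.3957°W:
  N1: 14.5889 km
  N2: 32.3008 km
  N3: 62.4816 km
  → nearest: N1 (14.5889 km)
Q at 50.0500°N, 0.4111°W:
  N1: 18.6047 km
  N2: 34.5773 km
  N3: 65.1334 km
  → nearest: N1 (18.6047 km)
R at 50.1119°N, 0.4463°W:
  N1: 11.7000 km
  N2: 27.8321 km
  N3: 58.1249 km
  → nearest: N1 (11.7000 km)
S at 50.4537°N, 0.9426°W:
  N1: 44.8735 km
  N2: 24.1284 km
  N3: 7.7556 km
  → nearest: N3 (7.7556 km)

P→N1; Q→N1; R→N1; S→N3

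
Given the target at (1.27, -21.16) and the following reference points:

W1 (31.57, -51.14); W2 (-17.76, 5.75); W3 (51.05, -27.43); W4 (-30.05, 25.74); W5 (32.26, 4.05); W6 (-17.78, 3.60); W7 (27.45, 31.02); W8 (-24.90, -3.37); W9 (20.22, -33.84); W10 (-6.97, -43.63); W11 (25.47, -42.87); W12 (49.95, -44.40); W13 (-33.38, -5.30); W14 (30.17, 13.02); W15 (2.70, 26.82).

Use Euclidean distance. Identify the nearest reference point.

W9

Distances from (1.27, -21.16):
W1: 42.62
W2: 32.96
W3: 50.17
W4: 56.40
W5: 39.95
W6: 31.24
W7: 58.38
W8: 31.64
W9: 22.80
W10: 23.93
W11: 32.51
W12: 53.94
W13: 38.11
W14: 44.76
W15: 48.00
Minimum: W9 at 22.80.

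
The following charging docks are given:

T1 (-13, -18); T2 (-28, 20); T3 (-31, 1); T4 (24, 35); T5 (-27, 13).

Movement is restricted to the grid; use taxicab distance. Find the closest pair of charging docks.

T2 and T5

Pairwise distances:
T1–T2: |-15| + |38| = 15 + 38 = 53
T1–T3: |-18| + |19| = 18 + 19 = 37
T1–T4: |37| + |53| = 37 + 53 = 90
T1–T5: |-14| + |31| = 14 + 31 = 45
T2–T3: |-3| + |-19| = 3 + 19 = 22
T2–T4: |52| + |15| = 52 + 15 = 67
T2–T5: |1| + |-7| = 1 + 7 = 8
T3–T4: |55| + |34| = 55 + 34 = 89
T3–T5: |4| + |12| = 4 + 12 = 16
T4–T5: |-51| + |-22| = 51 + 22 = 73
Closest pair: T2–T5 at 8.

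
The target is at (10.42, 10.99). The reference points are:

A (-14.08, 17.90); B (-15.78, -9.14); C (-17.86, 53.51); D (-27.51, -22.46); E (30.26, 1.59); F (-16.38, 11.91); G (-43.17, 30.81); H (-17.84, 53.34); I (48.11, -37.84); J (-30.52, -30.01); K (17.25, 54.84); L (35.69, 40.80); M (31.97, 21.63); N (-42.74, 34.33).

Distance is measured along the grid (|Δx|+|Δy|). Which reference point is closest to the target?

F

Distances from (10.42, 10.99):
A: 31.41
B: 46.33
C: 70.80
D: 71.38
E: 29.24
F: 27.72
G: 73.41
H: 70.61
I: 86.52
J: 81.94
K: 50.68
L: 55.08
M: 32.19
N: 76.50
Minimum: F at 27.72.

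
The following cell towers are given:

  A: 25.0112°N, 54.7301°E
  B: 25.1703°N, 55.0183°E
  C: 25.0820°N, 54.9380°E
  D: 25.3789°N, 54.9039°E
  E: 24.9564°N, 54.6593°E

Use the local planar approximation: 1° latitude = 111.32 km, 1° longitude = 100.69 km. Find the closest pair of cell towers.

A and E

Pairwise distances:
A–B: √((0.1591·111.32)² + (0.2882·100.69)²) = √(313.679946 + 842.094120) = 33.9967 km
A–C: √((0.0708·111.32)² + (0.2079·100.69)²) = √(62.117349 + 438.209371) = 22.3680 km
A–D: √((0.3677·111.32)² + (0.1738·100.69)²) = √(1675.458423 + 306.247270) = 44.5164 km
A–E: √((-0.0548·111.32)² + (-0.0708·100.69)²) = √(37.214099 + 50.820531) = 9.3827 km
B–C: √((-0.0883·111.32)² + (-0.0803·100.69)²) = √(96.620171 + 65.373806) = 12.7277 km
B–D: √((0.2086·111.32)² + (-0.1144·100.69)²) = √(539.231189 + 132.685887) = 25.9214 km
B–E: √((-0.2139·111.32)² + (-0.3590·100.69)²) = √(566.980294 + 1306.656938) = 43.2855 km
C–D: √((0.2969·111.32)² + (-0.0341·100.69)²) = √(1092.362520 + 11.789121) = 33.2288 km
C–E: √((-0.1256·111.32)² + (-0.2787·100.69)²) = √(195.490508 + 787.492850) = 31.3526 km
D–E: √((-0.4225·111.32)² + (-0.2446·100.69)²) = √(2212.074869 + 606.576509) = 53.0910 km
Closest pair: A–E at 9.3827 km.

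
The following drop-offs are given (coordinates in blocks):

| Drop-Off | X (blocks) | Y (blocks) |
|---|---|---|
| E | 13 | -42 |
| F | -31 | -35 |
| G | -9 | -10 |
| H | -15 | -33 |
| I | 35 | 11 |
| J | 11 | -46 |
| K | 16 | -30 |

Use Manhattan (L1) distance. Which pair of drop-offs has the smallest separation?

E and J

Pairwise distances:
E–J: 6 blocks
E–K: 15 blocks
F–H: 18 blocks
J–K: 21 blocks
G–H: 29 blocks
H–K: 34 blocks
E–H: 37 blocks
H–J: 39 blocks
G–K: 45 blocks
F–G: 47 blocks
E–F: 51 blocks
F–K: 52 blocks
F–J: 53 blocks
E–G: 54 blocks
G–J: 56 blocks
I–K: 60 blocks
G–I: 65 blocks
E–I: 75 blocks
I–J: 81 blocks
H–I: 94 blocks
F–I: 112 blocks
Closest pair: E–J at 6 blocks.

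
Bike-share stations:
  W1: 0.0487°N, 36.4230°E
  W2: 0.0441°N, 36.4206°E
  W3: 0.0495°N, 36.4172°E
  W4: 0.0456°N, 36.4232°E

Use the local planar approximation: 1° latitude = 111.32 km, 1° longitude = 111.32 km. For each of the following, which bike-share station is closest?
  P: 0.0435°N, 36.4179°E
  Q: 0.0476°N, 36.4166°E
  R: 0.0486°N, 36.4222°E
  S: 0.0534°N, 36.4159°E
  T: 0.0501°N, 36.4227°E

P→W2; Q→W3; R→W1; S→W3; T→W1

P at 0.0435°N, 36.4179°E:
  W1: 0.8108 km
  W2: 0.3079 km
  W3: 0.6725 km
  W4: 0.6346 km
  → nearest: W2 (0.3079 km)
Q at 0.0476°N, 36.4166°E:
  W1: 0.7229 km
  W2: 0.5917 km
  W3: 0.2218 km
  W4: 0.7677 km
  → nearest: W3 (0.2218 km)
R at 0.0486°N, 36.4222°E:
  W1: 0.0897 km
  W2: 0.5317 km
  W3: 0.5655 km
  W4: 0.3520 km
  → nearest: W1 (0.0897 km)
S at 0.0534°N, 36.4159°E:
  W1: 0.9479 km
  W2: 1.1600 km
  W3: 0.4576 km
  W4: 1.1892 km
  → nearest: W3 (0.4576 km)
T at 0.0501°N, 36.4227°E:
  W1: 0.1594 km
  W2: 0.7076 km
  W3: 0.6159 km
  W4: 0.5040 km
  → nearest: W1 (0.1594 km)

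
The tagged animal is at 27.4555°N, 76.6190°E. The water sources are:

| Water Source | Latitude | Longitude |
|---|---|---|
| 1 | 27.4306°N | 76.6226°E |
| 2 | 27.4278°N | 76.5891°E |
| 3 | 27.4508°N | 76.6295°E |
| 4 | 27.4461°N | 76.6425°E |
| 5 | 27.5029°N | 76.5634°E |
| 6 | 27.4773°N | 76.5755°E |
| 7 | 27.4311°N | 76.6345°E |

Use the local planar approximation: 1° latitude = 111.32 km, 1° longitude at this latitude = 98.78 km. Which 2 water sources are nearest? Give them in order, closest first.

3, 4

Distances from 27.4555°N, 76.6190°E:
1: 2.7946 km
2: 4.2699 km
3: 1.1617 km
4: 2.5463 km
5: 7.6162 km
6: 4.9349 km
7: 3.1180 km
Sorted: 3 (1.1617 km) < 4 (2.5463 km) < 1 (2.7946 km) < 7 (3.1180 km) < …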